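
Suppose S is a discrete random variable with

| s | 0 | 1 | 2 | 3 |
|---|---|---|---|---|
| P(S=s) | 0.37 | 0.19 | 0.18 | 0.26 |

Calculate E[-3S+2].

-1.99

E[-3S+2] = Σ (-3s+2)·P(S=s)
 = 2·0.37 + (-1)·0.19 + (-4)·0.18 + (-7)·0.26
 = 0.74 + (-0.19) + (-0.72) + (-1.82)
 = -1.99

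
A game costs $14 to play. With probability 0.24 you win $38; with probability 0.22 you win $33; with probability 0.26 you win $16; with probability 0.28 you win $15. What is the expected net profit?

E[payout] = 38·0.24 + 33·0.22 + 16·0.26 + 15·0.28
 = 9.12 + 7.26 + 4.16 + 4.2
 = 24.74
Net = 24.74 - 14 = 10.74

10.74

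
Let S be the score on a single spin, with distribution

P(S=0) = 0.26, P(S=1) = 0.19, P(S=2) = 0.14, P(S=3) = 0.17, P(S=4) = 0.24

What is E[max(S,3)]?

3.24

E[max(S,3)] = Σ max(s,3)·P(S=s)
 = 3·0.26 + 3·0.19 + 3·0.14 + 3·0.17 + 4·0.24
 = 0.78 + 0.57 + 0.42 + 0.51 + 0.96
 = 3.24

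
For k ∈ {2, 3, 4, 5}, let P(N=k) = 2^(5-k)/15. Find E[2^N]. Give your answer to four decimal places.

8.5333

E[2^N] = Σ 2^n·P(N=n)
 = 4·8/15 + 8·4/15 + 16·2/15 + 32·1/15
 = 32/15 + 32/15 + 32/15 + 32/15
 = 128/15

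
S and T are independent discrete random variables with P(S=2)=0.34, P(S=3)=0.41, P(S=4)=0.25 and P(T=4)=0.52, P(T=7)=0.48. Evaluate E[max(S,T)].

5.44

E[max(S,T)] = Σ_s Σ_t max(s,t) · P(S=s)P(T=t)
 = 4·0.1768 + 7·0.1632 + 4·0.2132 + 7·0.1968 + 4·0.13 + 7·0.12
 = 0.7072 + 1.1424 + 0.8528 + 1.3776 + 0.52 + 0.84
 = 5.44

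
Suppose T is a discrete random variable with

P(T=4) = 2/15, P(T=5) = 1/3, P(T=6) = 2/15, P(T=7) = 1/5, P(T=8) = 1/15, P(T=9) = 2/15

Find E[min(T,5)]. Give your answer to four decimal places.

E[min(T,5)] = Σ min(t,5)·P(T=t)
 = 4·2/15 + 5·1/3 + 5·2/15 + 5·1/5 + 5·1/15 + 5·2/15
 = 8/15 + 5/3 + 2/3 + 1 + 1/3 + 2/3
 = 73/15

4.8667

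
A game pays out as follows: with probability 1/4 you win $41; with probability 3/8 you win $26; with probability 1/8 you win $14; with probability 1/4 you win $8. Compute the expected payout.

23.75

E[payout] = 41·1/4 + 26·3/8 + 14·1/8 + 8·1/4
 = 41/4 + 39/4 + 7/4 + 2
 = 95/4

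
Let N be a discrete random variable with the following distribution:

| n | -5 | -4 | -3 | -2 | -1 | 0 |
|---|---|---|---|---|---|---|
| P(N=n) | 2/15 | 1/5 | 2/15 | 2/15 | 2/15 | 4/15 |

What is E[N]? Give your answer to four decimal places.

E[N] = Σ n·P(N=n)
 = (-5)·2/15 + (-4)·1/5 + (-3)·2/15 + (-2)·2/15 + (-1)·2/15 + 0·4/15
 = (-2/3) + (-4/5) + (-2/5) + (-4/15) + (-2/15) + 0
 = -34/15

-2.2667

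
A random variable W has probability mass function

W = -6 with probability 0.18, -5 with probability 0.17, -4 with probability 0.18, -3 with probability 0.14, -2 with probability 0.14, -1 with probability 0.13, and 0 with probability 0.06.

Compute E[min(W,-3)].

E[min(W,-3)] = Σ min(w,-3)·P(W=w)
 = (-6)·0.18 + (-5)·0.17 + (-4)·0.18 + (-3)·0.14 + (-3)·0.14 + (-3)·0.13 + (-3)·0.06
 = (-1.08) + (-0.85) + (-0.72) + (-0.42) + (-0.42) + (-0.39) + (-0.18)
 = -4.06

-4.06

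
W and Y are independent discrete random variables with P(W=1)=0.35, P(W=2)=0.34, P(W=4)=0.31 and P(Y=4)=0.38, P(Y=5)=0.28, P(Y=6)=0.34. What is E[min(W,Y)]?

2.27

E[min(W,Y)] = Σ_w Σ_y min(w,y) · P(W=w)P(Y=y)
 = 1·0.133 + 1·0.098 + 1·0.119 + 2·0.1292 + 2·0.0952 + 2·0.1156 + 4·0.1178 + 4·0.0868 + 4·0.1054
 = 0.133 + 0.098 + 0.119 + 0.2584 + 0.1904 + 0.2312 + 0.4712 + 0.3472 + 0.4216
 = 2.27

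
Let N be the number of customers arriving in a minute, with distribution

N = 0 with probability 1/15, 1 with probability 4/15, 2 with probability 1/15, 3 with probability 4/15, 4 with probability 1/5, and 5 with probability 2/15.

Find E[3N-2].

6

E[3N-2] = Σ (3n-2)·P(N=n)
 = (-2)·1/15 + 1·4/15 + 4·1/15 + 7·4/15 + 10·1/5 + 13·2/15
 = (-2/15) + 4/15 + 4/15 + 28/15 + 2 + 26/15
 = 6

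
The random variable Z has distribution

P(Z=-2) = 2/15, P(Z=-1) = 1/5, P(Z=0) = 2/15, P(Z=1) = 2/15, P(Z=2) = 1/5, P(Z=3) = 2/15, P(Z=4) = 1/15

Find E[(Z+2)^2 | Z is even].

P(Z is even) = 2/15 + 2/15 + 1/5 + 1/15 = 8/15.
E[(Z+2)^2 | Z is even] = [0·2/15 + 4·2/15 + 16·1/5 + 36·1/15] / (8/15)
 = 92/15 / (8/15)
 = 23/2

11.5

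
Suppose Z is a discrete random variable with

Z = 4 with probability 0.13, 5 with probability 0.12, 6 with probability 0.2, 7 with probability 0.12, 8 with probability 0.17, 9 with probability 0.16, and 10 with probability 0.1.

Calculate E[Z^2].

52

E[Z^2] = Σ z^2·P(Z=z)
 = 16·0.13 + 25·0.12 + 36·0.2 + 49·0.12 + 64·0.17 + 81·0.16 + 100·0.1
 = 2.08 + 3 + 7.2 + 5.88 + 10.88 + 12.96 + 10
 = 52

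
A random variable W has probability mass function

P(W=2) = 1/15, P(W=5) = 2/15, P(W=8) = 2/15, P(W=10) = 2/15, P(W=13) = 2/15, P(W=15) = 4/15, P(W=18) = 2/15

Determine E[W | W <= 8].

5.6

P(W <= 8) = 1/15 + 2/15 + 2/15 = 1/3.
E[W | W <= 8] = [2·1/15 + 5·2/15 + 8·2/15] / (1/3)
 = 28/15 / (1/3)
 = 28/5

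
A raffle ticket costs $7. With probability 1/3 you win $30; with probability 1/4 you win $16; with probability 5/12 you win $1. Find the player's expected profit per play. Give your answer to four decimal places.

E[payout] = 30·1/3 + 16·1/4 + 1·5/12
 = 10 + 4 + 5/12
 = 173/12
Net = 173/12 - 7 = 89/12

7.4167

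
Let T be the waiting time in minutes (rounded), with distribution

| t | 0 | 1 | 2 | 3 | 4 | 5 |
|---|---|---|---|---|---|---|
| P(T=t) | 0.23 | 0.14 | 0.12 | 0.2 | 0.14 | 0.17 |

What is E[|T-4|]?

1.95

E[|T-4|] = Σ |t-4|·P(T=t)
 = 4·0.23 + 3·0.14 + 2·0.12 + 1·0.2 + 0·0.14 + 1·0.17
 = 0.92 + 0.42 + 0.24 + 0.2 + 0 + 0.17
 = 1.95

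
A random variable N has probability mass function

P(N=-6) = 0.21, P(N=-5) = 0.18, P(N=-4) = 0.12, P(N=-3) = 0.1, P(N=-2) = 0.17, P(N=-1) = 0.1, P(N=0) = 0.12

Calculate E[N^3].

E[N^3] = Σ n^3·P(N=n)
 = (-216)·0.21 + (-125)·0.18 + (-64)·0.12 + (-27)·0.1 + (-8)·0.17 + (-1)·0.1 + 0·0.12
 = (-45.36) + (-22.5) + (-7.68) + (-2.7) + (-1.36) + (-0.1) + 0
 = -79.7

-79.7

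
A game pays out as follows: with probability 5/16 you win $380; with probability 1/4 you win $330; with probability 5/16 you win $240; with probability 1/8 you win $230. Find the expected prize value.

305

E[payout] = 380·5/16 + 330·1/4 + 240·5/16 + 230·1/8
 = 475/4 + 165/2 + 75 + 115/4
 = 305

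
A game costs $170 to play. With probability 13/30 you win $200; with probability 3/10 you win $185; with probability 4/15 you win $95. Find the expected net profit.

E[payout] = 200·13/30 + 185·3/10 + 95·4/15
 = 260/3 + 111/2 + 76/3
 = 335/2
Net = 335/2 - 170 = -5/2

-2.5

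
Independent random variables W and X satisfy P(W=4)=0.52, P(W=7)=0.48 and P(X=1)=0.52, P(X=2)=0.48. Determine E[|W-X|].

3.96

E[|W-X|] = Σ_w Σ_x |w-x| · P(W=w)P(X=x)
 = 3·0.2704 + 2·0.2496 + 6·0.2496 + 5·0.2304
 = 0.8112 + 0.4992 + 1.4976 + 1.152
 = 3.96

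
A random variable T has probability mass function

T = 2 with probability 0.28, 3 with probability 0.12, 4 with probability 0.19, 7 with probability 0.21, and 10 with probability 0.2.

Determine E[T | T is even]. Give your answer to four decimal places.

4.9552

P(T is even) = 0.28 + 0.19 + 0.2 = 0.67.
E[T | T is even] = [2·0.28 + 4·0.19 + 10·0.2] / 0.67
 = 3.32 / 0.67
 = 332/67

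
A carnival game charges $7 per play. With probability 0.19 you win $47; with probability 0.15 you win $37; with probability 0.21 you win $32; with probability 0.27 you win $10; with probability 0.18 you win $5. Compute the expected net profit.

E[payout] = 47·0.19 + 37·0.15 + 32·0.21 + 10·0.27 + 5·0.18
 = 8.93 + 5.55 + 6.72 + 2.7 + 0.9
 = 24.8
Net = 24.8 - 7 = 17.8

17.8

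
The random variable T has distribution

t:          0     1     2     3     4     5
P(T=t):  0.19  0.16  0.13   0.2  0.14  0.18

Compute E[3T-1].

6.44

E[3T-1] = Σ (3t-1)·P(T=t)
 = (-1)·0.19 + 2·0.16 + 5·0.13 + 8·0.2 + 11·0.14 + 14·0.18
 = (-0.19) + 0.32 + 0.65 + 1.6 + 1.54 + 2.52
 = 6.44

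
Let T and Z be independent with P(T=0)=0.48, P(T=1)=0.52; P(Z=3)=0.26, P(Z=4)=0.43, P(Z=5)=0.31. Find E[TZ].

E[TZ] = Σ_t Σ_z tz · P(T=t)P(Z=z)
 = 0·0.1248 + 0·0.2064 + 0·0.1488 + 3·0.1352 + 4·0.2236 + 5·0.1612
 = 0 + 0 + 0 + 0.4056 + 0.8944 + 0.806
 = 2.106

2.106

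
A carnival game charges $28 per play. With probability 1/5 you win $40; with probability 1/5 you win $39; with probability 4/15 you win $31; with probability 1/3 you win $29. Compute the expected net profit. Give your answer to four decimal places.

5.7333

E[payout] = 40·1/5 + 39·1/5 + 31·4/15 + 29·1/3
 = 8 + 39/5 + 124/15 + 29/3
 = 506/15
Net = 506/15 - 28 = 86/15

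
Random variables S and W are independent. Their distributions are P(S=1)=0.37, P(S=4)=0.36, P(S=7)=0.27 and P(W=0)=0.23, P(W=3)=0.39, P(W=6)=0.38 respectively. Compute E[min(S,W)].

E[min(S,W)] = Σ_s Σ_w min(s,w) · P(S=s)P(W=w)
 = 0·0.0851 + 1·0.1443 + 1·0.1406 + 0·0.0828 + 3·0.1404 + 4·0.1368 + 0·0.0621 + 3·0.1053 + 6·0.1026
 = 0 + 0.1443 + 0.1406 + 0 + 0.4212 + 0.5472 + 0 + 0.3159 + 0.6156
 = 2.1848

2.1848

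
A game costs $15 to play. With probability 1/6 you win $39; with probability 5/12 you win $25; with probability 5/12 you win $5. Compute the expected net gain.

4

E[payout] = 39·1/6 + 25·5/12 + 5·5/12
 = 13/2 + 125/12 + 25/12
 = 19
Net = 19 - 15 = 4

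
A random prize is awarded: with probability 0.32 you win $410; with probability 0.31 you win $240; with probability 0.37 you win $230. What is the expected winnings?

E[payout] = 410·0.32 + 240·0.31 + 230·0.37
 = 131.2 + 74.4 + 85.1
 = 290.7

290.7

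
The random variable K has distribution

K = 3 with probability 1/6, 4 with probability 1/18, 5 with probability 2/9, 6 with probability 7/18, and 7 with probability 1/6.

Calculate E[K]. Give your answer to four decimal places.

E[K] = Σ k·P(K=k)
 = 3·1/6 + 4·1/18 + 5·2/9 + 6·7/18 + 7·1/6
 = 1/2 + 2/9 + 10/9 + 7/3 + 7/6
 = 16/3

5.3333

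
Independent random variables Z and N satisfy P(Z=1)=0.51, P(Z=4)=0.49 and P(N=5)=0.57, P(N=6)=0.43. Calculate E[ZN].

E[ZN] = Σ_z Σ_n zn · P(Z=z)P(N=n)
 = 5·0.2907 + 6·0.2193 + 20·0.2793 + 24·0.2107
 = 1.4535 + 1.3158 + 5.586 + 5.0568
 = 13.4121

13.4121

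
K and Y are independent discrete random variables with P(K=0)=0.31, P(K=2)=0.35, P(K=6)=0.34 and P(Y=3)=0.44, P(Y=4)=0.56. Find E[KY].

9.7544

E[KY] = Σ_k Σ_y ky · P(K=k)P(Y=y)
 = 0·0.1364 + 0·0.1736 + 6·0.154 + 8·0.196 + 18·0.1496 + 24·0.1904
 = 0 + 0 + 0.924 + 1.568 + 2.6928 + 4.5696
 = 9.7544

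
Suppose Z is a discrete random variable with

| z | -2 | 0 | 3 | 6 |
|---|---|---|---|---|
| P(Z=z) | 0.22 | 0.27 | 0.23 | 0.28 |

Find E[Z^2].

13.03

E[Z^2] = Σ z^2·P(Z=z)
 = 4·0.22 + 0·0.27 + 9·0.23 + 36·0.28
 = 0.88 + 0 + 2.07 + 10.08
 = 13.03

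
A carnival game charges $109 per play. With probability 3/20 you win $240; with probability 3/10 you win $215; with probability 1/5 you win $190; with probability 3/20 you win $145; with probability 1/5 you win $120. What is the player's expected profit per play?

75.25

E[payout] = 240·3/20 + 215·3/10 + 190·1/5 + 145·3/20 + 120·1/5
 = 36 + 129/2 + 38 + 87/4 + 24
 = 737/4
Net = 737/4 - 109 = 301/4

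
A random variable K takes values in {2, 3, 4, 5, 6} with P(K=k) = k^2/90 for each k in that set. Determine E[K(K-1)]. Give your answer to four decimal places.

E[K(K-1)] = Σ k(k-1)·P(K=k)
 = 2·2/45 + 6·1/10 + 12·8/45 + 20·5/18 + 30·2/5
 = 4/45 + 3/5 + 32/15 + 50/9 + 12
 = 917/45

20.3778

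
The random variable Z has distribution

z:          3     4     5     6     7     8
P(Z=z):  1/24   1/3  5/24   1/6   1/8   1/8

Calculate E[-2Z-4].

-14.75

E[-2Z-4] = Σ (-2z-4)·P(Z=z)
 = (-10)·1/24 + (-12)·1/3 + (-14)·5/24 + (-16)·1/6 + (-18)·1/8 + (-20)·1/8
 = (-5/12) + (-4) + (-35/12) + (-8/3) + (-9/4) + (-5/2)
 = -59/4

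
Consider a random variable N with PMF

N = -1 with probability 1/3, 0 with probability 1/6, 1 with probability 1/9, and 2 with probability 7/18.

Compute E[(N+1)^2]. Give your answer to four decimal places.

E[(N+1)^2] = Σ (n+1)^2·P(N=n)
 = 0·1/3 + 1·1/6 + 4·1/9 + 9·7/18
 = 0 + 1/6 + 4/9 + 7/2
 = 37/9

4.1111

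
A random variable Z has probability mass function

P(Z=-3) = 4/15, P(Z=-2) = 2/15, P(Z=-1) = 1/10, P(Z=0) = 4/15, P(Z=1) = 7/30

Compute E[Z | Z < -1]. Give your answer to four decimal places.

P(Z < -1) = 4/15 + 2/15 = 2/5.
E[Z | Z < -1] = [(-3)·4/15 + (-2)·2/15] / (2/5)
 = -16/15 / (2/5)
 = -8/3

-2.6667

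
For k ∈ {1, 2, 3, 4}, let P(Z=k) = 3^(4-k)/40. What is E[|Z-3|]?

E[|Z-3|] = Σ |z-3|·P(Z=z)
 = 2·27/40 + 1·9/40 + 0·3/40 + 1·1/40
 = 27/20 + 9/40 + 0 + 1/40
 = 8/5

1.6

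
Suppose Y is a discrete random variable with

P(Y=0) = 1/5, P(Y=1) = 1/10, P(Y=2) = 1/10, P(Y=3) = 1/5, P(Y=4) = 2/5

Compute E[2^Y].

8.8

E[2^Y] = Σ 2^y·P(Y=y)
 = 1·1/5 + 2·1/10 + 4·1/10 + 8·1/5 + 16·2/5
 = 1/5 + 1/5 + 2/5 + 8/5 + 32/5
 = 44/5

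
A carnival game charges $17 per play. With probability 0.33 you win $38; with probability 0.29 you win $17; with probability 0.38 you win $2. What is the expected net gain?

1.23

E[payout] = 38·0.33 + 17·0.29 + 2·0.38
 = 12.54 + 4.93 + 0.76
 = 18.23
Net = 18.23 - 17 = 1.23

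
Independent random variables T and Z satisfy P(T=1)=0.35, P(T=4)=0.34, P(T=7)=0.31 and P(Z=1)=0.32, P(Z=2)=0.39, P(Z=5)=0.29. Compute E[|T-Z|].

E[|T-Z|] = Σ_t Σ_z |t-z| · P(T=t)P(Z=z)
 = 0·0.112 + 1·0.1365 + 4·0.1015 + 3·0.1088 + 2·0.1326 + 1·0.0986 + 6·0.0992 + 5·0.1209 + 2·0.0899
 = 0 + 0.1365 + 0.406 + 0.3264 + 0.2652 + 0.0986 + 0.5952 + 0.6045 + 0.1798
 = 2.6122

2.6122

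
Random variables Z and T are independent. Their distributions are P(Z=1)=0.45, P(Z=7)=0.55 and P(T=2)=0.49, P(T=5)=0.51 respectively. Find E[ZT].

E[ZT] = Σ_z Σ_t zt · P(Z=z)P(T=t)
 = 2·0.2205 + 5·0.2295 + 14·0.2695 + 35·0.2805
 = 0.441 + 1.1475 + 3.773 + 9.8175
 = 15.179

15.179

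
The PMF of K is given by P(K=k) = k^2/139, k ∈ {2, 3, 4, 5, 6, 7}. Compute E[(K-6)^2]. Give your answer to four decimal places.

E[(K-6)^2] = Σ (k-6)^2·P(K=k)
 = 16·4/139 + 9·9/139 + 4·16/139 + 1·25/139 + 0·36/139 + 1·49/139
 = 64/139 + 81/139 + 64/139 + 25/139 + 0 + 49/139
 = 283/139

2.0360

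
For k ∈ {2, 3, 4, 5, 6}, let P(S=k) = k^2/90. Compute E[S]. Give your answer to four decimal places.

4.8889

E[S] = Σ s·P(S=s)
 = 2·2/45 + 3·1/10 + 4·8/45 + 5·5/18 + 6·2/5
 = 4/45 + 3/10 + 32/45 + 25/18 + 12/5
 = 44/9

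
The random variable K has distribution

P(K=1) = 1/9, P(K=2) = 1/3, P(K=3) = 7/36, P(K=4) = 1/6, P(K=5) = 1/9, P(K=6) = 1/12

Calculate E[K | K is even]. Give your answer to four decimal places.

3.1429

P(K is even) = 1/3 + 1/6 + 1/12 = 7/12.
E[K | K is even] = [2·1/3 + 4·1/6 + 6·1/12] / (7/12)
 = 11/6 / (7/12)
 = 22/7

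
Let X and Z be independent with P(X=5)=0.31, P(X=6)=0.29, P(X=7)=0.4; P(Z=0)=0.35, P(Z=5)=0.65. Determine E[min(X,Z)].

E[min(X,Z)] = Σ_x Σ_z min(x,z) · P(X=x)P(Z=z)
 = 0·0.1085 + 5·0.2015 + 0·0.1015 + 5·0.1885 + 0·0.14 + 5·0.26
 = 0 + 1.0075 + 0 + 0.9425 + 0 + 1.3
 = 3.25

3.25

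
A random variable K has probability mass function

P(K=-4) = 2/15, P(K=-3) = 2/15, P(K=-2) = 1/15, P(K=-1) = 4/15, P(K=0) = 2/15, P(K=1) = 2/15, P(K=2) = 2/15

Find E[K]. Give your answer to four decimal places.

E[K] = Σ k·P(K=k)
 = (-4)·2/15 + (-3)·2/15 + (-2)·1/15 + (-1)·4/15 + 0·2/15 + 1·2/15 + 2·2/15
 = (-8/15) + (-2/5) + (-2/15) + (-4/15) + 0 + 2/15 + 4/15
 = -14/15

-0.9333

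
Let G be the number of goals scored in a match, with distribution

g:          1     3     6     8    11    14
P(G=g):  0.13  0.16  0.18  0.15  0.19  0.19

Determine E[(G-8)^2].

E[(G-8)^2] = Σ (g-8)^2·P(G=g)
 = 49·0.13 + 25·0.16 + 4·0.18 + 0·0.15 + 9·0.19 + 36·0.19
 = 6.37 + 4 + 0.72 + 0 + 1.71 + 6.84
 = 19.64

19.64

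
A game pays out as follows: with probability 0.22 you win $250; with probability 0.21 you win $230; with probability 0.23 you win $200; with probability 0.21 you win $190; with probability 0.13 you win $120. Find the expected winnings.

204.8

E[payout] = 250·0.22 + 230·0.21 + 200·0.23 + 190·0.21 + 120·0.13
 = 55 + 48.3 + 46 + 39.9 + 15.6
 = 204.8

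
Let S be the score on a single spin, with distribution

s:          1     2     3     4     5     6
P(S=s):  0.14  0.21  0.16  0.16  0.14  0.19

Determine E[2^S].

21.6

E[2^S] = Σ 2^s·P(S=s)
 = 2·0.14 + 4·0.21 + 8·0.16 + 16·0.16 + 32·0.14 + 64·0.19
 = 0.28 + 0.84 + 1.28 + 2.56 + 4.48 + 12.16
 = 21.6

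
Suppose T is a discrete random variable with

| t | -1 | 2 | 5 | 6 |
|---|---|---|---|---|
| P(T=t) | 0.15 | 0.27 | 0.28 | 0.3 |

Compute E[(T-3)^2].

6.49

E[(T-3)^2] = Σ (t-3)^2·P(T=t)
 = 16·0.15 + 1·0.27 + 4·0.28 + 9·0.3
 = 2.4 + 0.27 + 1.12 + 2.7
 = 6.49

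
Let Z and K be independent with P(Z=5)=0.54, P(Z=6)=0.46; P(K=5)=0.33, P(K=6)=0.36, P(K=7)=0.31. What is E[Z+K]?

11.44

E[Z+K] = Σ_z Σ_k (z+k) · P(Z=z)P(K=k)
 = 10·0.1782 + 11·0.1944 + 12·0.1674 + 11·0.1518 + 12·0.1656 + 13·0.1426
 = 1.782 + 2.1384 + 2.0088 + 1.6698 + 1.9872 + 1.8538
 = 11.44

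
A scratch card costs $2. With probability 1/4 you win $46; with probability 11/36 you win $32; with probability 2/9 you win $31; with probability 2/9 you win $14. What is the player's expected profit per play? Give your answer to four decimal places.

E[payout] = 46·1/4 + 32·11/36 + 31·2/9 + 14·2/9
 = 23/2 + 88/9 + 62/9 + 28/9
 = 563/18
Net = 563/18 - 2 = 527/18

29.2778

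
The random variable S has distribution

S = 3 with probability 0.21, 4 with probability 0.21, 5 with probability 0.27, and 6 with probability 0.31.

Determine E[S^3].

E[S^3] = Σ s^3·P(S=s)
 = 27·0.21 + 64·0.21 + 125·0.27 + 216·0.31
 = 5.67 + 13.44 + 33.75 + 66.96
 = 119.82

119.82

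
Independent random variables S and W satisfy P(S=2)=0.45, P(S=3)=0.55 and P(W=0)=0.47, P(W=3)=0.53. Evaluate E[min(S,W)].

E[min(S,W)] = Σ_s Σ_w min(s,w) · P(S=s)P(W=w)
 = 0·0.2115 + 2·0.2385 + 0·0.2585 + 3·0.2915
 = 0 + 0.477 + 0 + 0.8745
 = 1.3515

1.3515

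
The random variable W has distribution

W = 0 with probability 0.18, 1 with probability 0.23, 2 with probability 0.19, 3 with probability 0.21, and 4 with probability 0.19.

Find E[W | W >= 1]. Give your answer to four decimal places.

P(W >= 1) = 0.23 + 0.19 + 0.21 + 0.19 = 0.82.
E[W | W >= 1] = [1·0.23 + 2·0.19 + 3·0.21 + 4·0.19] / 0.82
 = 2 / 0.82
 = 100/41

2.4390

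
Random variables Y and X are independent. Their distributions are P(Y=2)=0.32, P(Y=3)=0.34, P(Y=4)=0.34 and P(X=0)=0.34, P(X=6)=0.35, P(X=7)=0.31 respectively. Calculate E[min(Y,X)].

E[min(Y,X)] = Σ_y Σ_x min(y,x) · P(Y=y)P(X=x)
 = 0·0.1088 + 2·0.112 + 2·0.0992 + 0·0.1156 + 3·0.119 + 3·0.1054 + 0·0.1156 + 4·0.119 + 4·0.1054
 = 0 + 0.224 + 0.1984 + 0 + 0.357 + 0.3162 + 0 + 0.476 + 0.4216
 = 1.9932

1.9932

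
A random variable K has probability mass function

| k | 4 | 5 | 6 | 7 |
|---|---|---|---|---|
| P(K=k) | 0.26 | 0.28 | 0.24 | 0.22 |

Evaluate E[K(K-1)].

E[K(K-1)] = Σ k(k-1)·P(K=k)
 = 12·0.26 + 20·0.28 + 30·0.24 + 42·0.22
 = 3.12 + 5.6 + 7.2 + 9.24
 = 25.16

25.16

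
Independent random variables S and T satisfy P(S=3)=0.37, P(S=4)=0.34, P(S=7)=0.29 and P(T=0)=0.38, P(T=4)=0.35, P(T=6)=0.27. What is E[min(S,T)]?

2.4072

E[min(S,T)] = Σ_s Σ_t min(s,t) · P(S=s)P(T=t)
 = 0·0.1406 + 3·0.1295 + 3·0.0999 + 0·0.1292 + 4·0.119 + 4·0.0918 + 0·0.1102 + 4·0.1015 + 6·0.0783
 = 0 + 0.3885 + 0.2997 + 0 + 0.476 + 0.3672 + 0 + 0.406 + 0.4698
 = 2.4072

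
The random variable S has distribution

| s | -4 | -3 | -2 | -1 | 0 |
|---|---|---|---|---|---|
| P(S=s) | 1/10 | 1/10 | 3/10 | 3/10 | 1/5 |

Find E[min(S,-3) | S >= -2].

P(S >= -2) = 3/10 + 3/10 + 1/5 = 4/5.
E[min(S,-3) | S >= -2] = [(-3)·3/10 + (-3)·3/10 + (-3)·1/5] / (4/5)
 = -12/5 / (4/5)
 = -3

-3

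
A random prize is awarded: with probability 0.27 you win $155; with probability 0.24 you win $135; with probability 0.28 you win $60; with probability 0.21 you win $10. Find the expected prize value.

E[payout] = 155·0.27 + 135·0.24 + 60·0.28 + 10·0.21
 = 41.85 + 32.4 + 16.8 + 2.1
 = 93.15

93.15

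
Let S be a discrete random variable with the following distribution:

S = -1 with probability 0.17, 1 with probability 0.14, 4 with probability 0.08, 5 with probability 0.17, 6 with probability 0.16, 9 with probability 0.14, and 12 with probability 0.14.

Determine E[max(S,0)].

E[max(S,0)] = Σ max(s,0)·P(S=s)
 = 0·0.17 + 1·0.14 + 4·0.08 + 5·0.17 + 6·0.16 + 9·0.14 + 12·0.14
 = 0 + 0.14 + 0.32 + 0.85 + 0.96 + 1.26 + 1.68
 = 5.21

5.21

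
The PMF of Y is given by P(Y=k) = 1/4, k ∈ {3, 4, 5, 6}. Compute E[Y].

E[Y] = Σ y·P(Y=y)
 = 3·1/4 + 4·1/4 + 5·1/4 + 6·1/4
 = 3/4 + 1 + 5/4 + 3/2
 = 9/2

4.5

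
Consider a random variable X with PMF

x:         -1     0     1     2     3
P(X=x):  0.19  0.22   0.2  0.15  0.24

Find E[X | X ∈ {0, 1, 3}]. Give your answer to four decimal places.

P(X ∈ {0, 1, 3}) = 0.22 + 0.2 + 0.24 = 0.66.
E[X | X ∈ {0, 1, 3}] = [0·0.22 + 1·0.2 + 3·0.24] / 0.66
 = 0.92 / 0.66
 = 46/33

1.3939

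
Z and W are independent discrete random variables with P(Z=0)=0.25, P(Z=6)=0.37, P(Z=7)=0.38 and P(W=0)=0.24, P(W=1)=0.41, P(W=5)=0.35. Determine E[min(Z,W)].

1.62

E[min(Z,W)] = Σ_z Σ_w min(z,w) · P(Z=z)P(W=w)
 = 0·0.06 + 0·0.1025 + 0·0.0875 + 0·0.0888 + 1·0.1517 + 5·0.1295 + 0·0.0912 + 1·0.1558 + 5·0.133
 = 0 + 0 + 0 + 0 + 0.1517 + 0.6475 + 0 + 0.1558 + 0.665
 = 1.62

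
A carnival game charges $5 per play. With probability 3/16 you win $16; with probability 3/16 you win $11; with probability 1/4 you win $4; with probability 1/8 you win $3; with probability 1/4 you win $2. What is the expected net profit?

1.9375

E[payout] = 16·3/16 + 11·3/16 + 4·1/4 + 3·1/8 + 2·1/4
 = 3 + 33/16 + 1 + 3/8 + 1/2
 = 111/16
Net = 111/16 - 5 = 31/16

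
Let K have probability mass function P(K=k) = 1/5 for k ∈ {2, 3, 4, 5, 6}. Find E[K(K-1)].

E[K(K-1)] = Σ k(k-1)·P(K=k)
 = 2·1/5 + 6·1/5 + 12·1/5 + 20·1/5 + 30·1/5
 = 2/5 + 6/5 + 12/5 + 4 + 6
 = 14

14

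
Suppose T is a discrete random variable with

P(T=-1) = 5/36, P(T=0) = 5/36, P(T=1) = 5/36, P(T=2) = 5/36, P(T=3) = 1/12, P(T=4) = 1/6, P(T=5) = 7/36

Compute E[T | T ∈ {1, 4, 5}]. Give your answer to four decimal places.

3.5556

P(T ∈ {1, 4, 5}) = 5/36 + 1/6 + 7/36 = 1/2.
E[T | T ∈ {1, 4, 5}] = [1·5/36 + 4·1/6 + 5·7/36] / (1/2)
 = 16/9 / (1/2)
 = 32/9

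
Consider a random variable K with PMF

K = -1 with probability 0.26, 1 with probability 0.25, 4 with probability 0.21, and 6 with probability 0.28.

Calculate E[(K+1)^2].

E[(K+1)^2] = Σ (k+1)^2·P(K=k)
 = 0·0.26 + 4·0.25 + 25·0.21 + 49·0.28
 = 0 + 1 + 5.25 + 13.72
 = 19.97

19.97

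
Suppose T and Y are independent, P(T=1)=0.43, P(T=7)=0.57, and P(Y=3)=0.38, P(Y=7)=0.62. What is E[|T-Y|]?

E[|T-Y|] = Σ_t Σ_y |t-y| · P(T=t)P(Y=y)
 = 2·0.1634 + 6·0.2666 + 4·0.2166 + 0·0.3534
 = 0.3268 + 1.5996 + 0.8664 + 0
 = 2.7928

2.7928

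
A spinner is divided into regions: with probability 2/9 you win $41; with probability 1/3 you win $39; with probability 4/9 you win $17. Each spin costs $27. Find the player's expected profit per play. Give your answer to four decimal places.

2.6667

E[payout] = 41·2/9 + 39·1/3 + 17·4/9
 = 82/9 + 13 + 68/9
 = 89/3
Net = 89/3 - 27 = 8/3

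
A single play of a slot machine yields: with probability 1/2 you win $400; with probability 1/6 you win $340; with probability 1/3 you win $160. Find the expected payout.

E[payout] = 400·1/2 + 340·1/6 + 160·1/3
 = 200 + 170/3 + 160/3
 = 310

310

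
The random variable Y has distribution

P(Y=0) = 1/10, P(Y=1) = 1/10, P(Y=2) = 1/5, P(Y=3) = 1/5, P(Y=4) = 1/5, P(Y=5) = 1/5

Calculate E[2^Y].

E[2^Y] = Σ 2^y·P(Y=y)
 = 1·1/10 + 2·1/10 + 4·1/5 + 8·1/5 + 16·1/5 + 32·1/5
 = 1/10 + 1/5 + 4/5 + 8/5 + 16/5 + 32/5
 = 123/10

12.3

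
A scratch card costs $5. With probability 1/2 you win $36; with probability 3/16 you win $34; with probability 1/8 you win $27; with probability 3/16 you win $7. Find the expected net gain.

24.0625

E[payout] = 36·1/2 + 34·3/16 + 27·1/8 + 7·3/16
 = 18 + 51/8 + 27/8 + 21/16
 = 465/16
Net = 465/16 - 5 = 385/16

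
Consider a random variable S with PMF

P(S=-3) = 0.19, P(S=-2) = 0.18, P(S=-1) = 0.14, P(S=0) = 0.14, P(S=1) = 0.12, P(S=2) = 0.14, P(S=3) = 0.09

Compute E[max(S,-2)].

E[max(S,-2)] = Σ max(s,-2)·P(S=s)
 = (-2)·0.19 + (-2)·0.18 + (-1)·0.14 + 0·0.14 + 1·0.12 + 2·0.14 + 3·0.09
 = (-0.38) + (-0.36) + (-0.14) + 0 + 0.12 + 0.28 + 0.27
 = -0.21

-0.21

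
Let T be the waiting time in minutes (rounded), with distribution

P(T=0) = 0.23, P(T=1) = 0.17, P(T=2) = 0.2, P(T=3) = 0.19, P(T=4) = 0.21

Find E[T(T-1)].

E[T(T-1)] = Σ t(t-1)·P(T=t)
 = 0·0.23 + 0·0.17 + 2·0.2 + 6·0.19 + 12·0.21
 = 0 + 0 + 0.4 + 1.14 + 2.52
 = 4.06

4.06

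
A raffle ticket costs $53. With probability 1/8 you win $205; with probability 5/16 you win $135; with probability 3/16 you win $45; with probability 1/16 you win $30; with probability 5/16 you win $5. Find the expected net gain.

26.6875

E[payout] = 205·1/8 + 135·5/16 + 45·3/16 + 30·1/16 + 5·5/16
 = 205/8 + 675/16 + 135/16 + 15/8 + 25/16
 = 1275/16
Net = 1275/16 - 53 = 427/16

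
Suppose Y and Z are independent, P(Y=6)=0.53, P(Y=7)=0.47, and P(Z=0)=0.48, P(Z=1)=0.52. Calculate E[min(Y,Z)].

0.52

E[min(Y,Z)] = Σ_y Σ_z min(y,z) · P(Y=y)P(Z=z)
 = 0·0.2544 + 1·0.2756 + 0·0.2256 + 1·0.2444
 = 0 + 0.2756 + 0 + 0.2444
 = 0.52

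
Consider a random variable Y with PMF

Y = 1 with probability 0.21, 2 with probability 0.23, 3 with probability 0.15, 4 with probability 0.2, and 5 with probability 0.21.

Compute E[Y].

E[Y] = Σ y·P(Y=y)
 = 1·0.21 + 2·0.23 + 3·0.15 + 4·0.2 + 5·0.21
 = 0.21 + 0.46 + 0.45 + 0.8 + 1.05
 = 2.97

2.97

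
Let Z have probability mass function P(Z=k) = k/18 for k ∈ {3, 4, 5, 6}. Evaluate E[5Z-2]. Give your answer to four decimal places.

21.8889

E[5Z-2] = Σ (5z-2)·P(Z=z)
 = 13·1/6 + 18·2/9 + 23·5/18 + 28·1/3
 = 13/6 + 4 + 115/18 + 28/3
 = 197/9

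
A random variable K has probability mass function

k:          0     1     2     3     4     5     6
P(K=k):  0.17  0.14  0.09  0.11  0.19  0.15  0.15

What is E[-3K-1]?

E[-3K-1] = Σ (-3k-1)·P(K=k)
 = (-1)·0.17 + (-4)·0.14 + (-7)·0.09 + (-10)·0.11 + (-13)·0.19 + (-16)·0.15 + (-19)·0.15
 = (-0.17) + (-0.56) + (-0.63) + (-1.1) + (-2.47) + (-2.4) + (-2.85)
 = -10.18

-10.18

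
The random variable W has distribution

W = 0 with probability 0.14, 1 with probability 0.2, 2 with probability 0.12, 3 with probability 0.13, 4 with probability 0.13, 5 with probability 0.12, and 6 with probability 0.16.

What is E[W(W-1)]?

9.78

E[W(W-1)] = Σ w(w-1)·P(W=w)
 = 0·0.14 + 0·0.2 + 2·0.12 + 6·0.13 + 12·0.13 + 20·0.12 + 30·0.16
 = 0 + 0 + 0.24 + 0.78 + 1.56 + 2.4 + 4.8
 = 9.78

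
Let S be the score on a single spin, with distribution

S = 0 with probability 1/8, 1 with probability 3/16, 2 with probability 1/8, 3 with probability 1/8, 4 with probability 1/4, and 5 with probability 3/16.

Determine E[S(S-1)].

7.75

E[S(S-1)] = Σ s(s-1)·P(S=s)
 = 0·1/8 + 0·3/16 + 2·1/8 + 6·1/8 + 12·1/4 + 20·3/16
 = 0 + 0 + 1/4 + 3/4 + 3 + 15/4
 = 31/4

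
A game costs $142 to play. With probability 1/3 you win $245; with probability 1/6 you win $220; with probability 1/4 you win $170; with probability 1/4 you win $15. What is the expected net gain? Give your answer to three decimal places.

E[payout] = 245·1/3 + 220·1/6 + 170·1/4 + 15·1/4
 = 245/3 + 110/3 + 85/2 + 15/4
 = 1975/12
Net = 1975/12 - 142 = 271/12

22.583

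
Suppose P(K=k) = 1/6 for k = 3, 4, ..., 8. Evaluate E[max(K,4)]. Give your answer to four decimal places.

E[max(K,4)] = Σ max(k,4)·P(K=k)
 = 4·1/6 + 4·1/6 + 5·1/6 + 6·1/6 + 7·1/6 + 8·1/6
 = 2/3 + 2/3 + 5/6 + 1 + 7/6 + 4/3
 = 17/3

5.6667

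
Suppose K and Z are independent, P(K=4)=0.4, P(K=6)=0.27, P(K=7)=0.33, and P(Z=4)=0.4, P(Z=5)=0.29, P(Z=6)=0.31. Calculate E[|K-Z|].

E[|K-Z|] = Σ_k Σ_z |k-z| · P(K=k)P(Z=z)
 = 0·0.16 + 1·0.116 + 2·0.124 + 2·0.108 + 1·0.0783 + 0·0.0837 + 3·0.132 + 2·0.0957 + 1·0.1023
 = 0 + 0.116 + 0.248 + 0.216 + 0.0783 + 0 + 0.396 + 0.1914 + 0.1023
 = 1.348

1.348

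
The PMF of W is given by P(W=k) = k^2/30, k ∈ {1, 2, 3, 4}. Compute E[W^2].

11.8

E[W^2] = Σ w^2·P(W=w)
 = 1·1/30 + 4·2/15 + 9·3/10 + 16·8/15
 = 1/30 + 8/15 + 27/10 + 128/15
 = 59/5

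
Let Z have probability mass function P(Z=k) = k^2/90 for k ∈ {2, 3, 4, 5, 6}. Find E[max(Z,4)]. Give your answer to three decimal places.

5.078

E[max(Z,4)] = Σ max(z,4)·P(Z=z)
 = 4·2/45 + 4·1/10 + 4·8/45 + 5·5/18 + 6·2/5
 = 8/45 + 2/5 + 32/45 + 25/18 + 12/5
 = 457/90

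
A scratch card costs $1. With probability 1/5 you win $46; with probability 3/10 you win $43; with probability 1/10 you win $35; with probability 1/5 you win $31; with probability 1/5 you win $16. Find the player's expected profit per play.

E[payout] = 46·1/5 + 43·3/10 + 35·1/10 + 31·1/5 + 16·1/5
 = 46/5 + 129/10 + 7/2 + 31/5 + 16/5
 = 35
Net = 35 - 1 = 34

34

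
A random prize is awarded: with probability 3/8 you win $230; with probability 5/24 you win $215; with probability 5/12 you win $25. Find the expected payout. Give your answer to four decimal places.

E[payout] = 230·3/8 + 215·5/24 + 25·5/12
 = 345/4 + 1075/24 + 125/12
 = 3395/24

141.4583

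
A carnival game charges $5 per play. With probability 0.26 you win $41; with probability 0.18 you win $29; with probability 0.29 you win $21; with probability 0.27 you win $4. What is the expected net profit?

18.05

E[payout] = 41·0.26 + 29·0.18 + 21·0.29 + 4·0.27
 = 10.66 + 5.22 + 6.09 + 1.08
 = 23.05
Net = 23.05 - 5 = 18.05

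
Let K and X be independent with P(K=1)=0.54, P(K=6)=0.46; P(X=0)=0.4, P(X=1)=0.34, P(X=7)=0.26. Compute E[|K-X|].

3.064

E[|K-X|] = Σ_k Σ_x |k-x| · P(K=k)P(X=x)
 = 1·0.216 + 0·0.1836 + 6·0.1404 + 6·0.184 + 5·0.1564 + 1·0.1196
 = 0.216 + 0 + 0.8424 + 1.104 + 0.782 + 0.1196
 = 3.064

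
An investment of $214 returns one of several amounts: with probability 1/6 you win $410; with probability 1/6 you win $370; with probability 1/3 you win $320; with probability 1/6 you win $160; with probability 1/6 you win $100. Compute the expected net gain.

66

E[payout] = 410·1/6 + 370·1/6 + 320·1/3 + 160·1/6 + 100·1/6
 = 205/3 + 185/3 + 320/3 + 80/3 + 50/3
 = 280
Net = 280 - 214 = 66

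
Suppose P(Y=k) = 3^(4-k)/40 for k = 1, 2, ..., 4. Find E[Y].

E[Y] = Σ y·P(Y=y)
 = 1·27/40 + 2·9/40 + 3·3/40 + 4·1/40
 = 27/40 + 9/20 + 9/40 + 1/10
 = 29/20

1.45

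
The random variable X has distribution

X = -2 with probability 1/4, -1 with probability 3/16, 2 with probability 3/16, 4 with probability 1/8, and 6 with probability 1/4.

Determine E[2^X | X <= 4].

3.875

P(X <= 4) = 1/4 + 3/16 + 3/16 + 1/8 = 3/4.
E[2^X | X <= 4] = [1/4·1/4 + 1/2·3/16 + 4·3/16 + 16·1/8] / (3/4)
 = 93/32 / (3/4)
 = 31/8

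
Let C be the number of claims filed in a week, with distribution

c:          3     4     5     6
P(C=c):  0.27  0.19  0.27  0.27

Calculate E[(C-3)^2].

3.7

E[(C-3)^2] = Σ (c-3)^2·P(C=c)
 = 0·0.27 + 1·0.19 + 4·0.27 + 9·0.27
 = 0 + 0.19 + 1.08 + 2.43
 = 3.7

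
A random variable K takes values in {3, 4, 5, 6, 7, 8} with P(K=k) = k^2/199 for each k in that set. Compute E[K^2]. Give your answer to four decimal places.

E[K^2] = Σ k^2·P(K=k)
 = 9·9/199 + 16·16/199 + 25·25/199 + 36·36/199 + 49·49/199 + 64·64/199
 = 81/199 + 256/199 + 625/199 + 1296/199 + 2401/199 + 4096/199
 = 8755/199

43.9950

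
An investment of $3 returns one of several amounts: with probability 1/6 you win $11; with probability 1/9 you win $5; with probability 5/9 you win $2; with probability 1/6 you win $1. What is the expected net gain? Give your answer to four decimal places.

0.6667

E[payout] = 11·1/6 + 5·1/9 + 2·5/9 + 1·1/6
 = 11/6 + 5/9 + 10/9 + 1/6
 = 11/3
Net = 11/3 - 3 = 2/3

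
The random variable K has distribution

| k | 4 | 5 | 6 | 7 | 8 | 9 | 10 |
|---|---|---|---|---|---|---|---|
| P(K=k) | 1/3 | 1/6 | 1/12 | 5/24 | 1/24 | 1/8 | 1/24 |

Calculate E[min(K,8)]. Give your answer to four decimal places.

E[min(K,8)] = Σ min(k,8)·P(K=k)
 = 4·1/3 + 5·1/6 + 6·1/12 + 7·5/24 + 8·1/24 + 8·1/8 + 8·1/24
 = 4/3 + 5/6 + 1/2 + 35/24 + 1/3 + 1 + 1/3
 = 139/24

5.7917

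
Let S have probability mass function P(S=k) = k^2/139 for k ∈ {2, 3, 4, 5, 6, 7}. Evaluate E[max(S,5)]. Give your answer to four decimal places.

E[max(S,5)] = Σ max(s,5)·P(S=s)
 = 5·4/139 + 5·9/139 + 5·16/139 + 5·25/139 + 6·36/139 + 7·49/139
 = 20/139 + 45/139 + 80/139 + 125/139 + 216/139 + 343/139
 = 829/139

5.9640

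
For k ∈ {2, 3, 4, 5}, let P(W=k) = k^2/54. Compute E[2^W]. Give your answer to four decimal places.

21.1852

E[2^W] = Σ 2^w·P(W=w)
 = 4·2/27 + 8·1/6 + 16·8/27 + 32·25/54
 = 8/27 + 4/3 + 128/27 + 400/27
 = 572/27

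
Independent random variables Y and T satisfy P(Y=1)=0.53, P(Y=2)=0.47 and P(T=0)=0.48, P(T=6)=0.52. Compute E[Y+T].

4.59

E[Y+T] = Σ_y Σ_t (y+t) · P(Y=y)P(T=t)
 = 1·0.2544 + 7·0.2756 + 2·0.2256 + 8·0.2444
 = 0.2544 + 1.9292 + 0.4512 + 1.9552
 = 4.59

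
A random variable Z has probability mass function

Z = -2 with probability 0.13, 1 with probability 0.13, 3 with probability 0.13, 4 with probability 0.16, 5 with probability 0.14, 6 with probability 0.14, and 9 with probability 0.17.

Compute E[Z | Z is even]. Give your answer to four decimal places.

2.8372

P(Z is even) = 0.13 + 0.16 + 0.14 = 0.43.
E[Z | Z is even] = [(-2)·0.13 + 4·0.16 + 6·0.14] / 0.43
 = 1.22 / 0.43
 = 122/43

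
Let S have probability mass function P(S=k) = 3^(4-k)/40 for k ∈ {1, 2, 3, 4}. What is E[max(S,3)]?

3.025

E[max(S,3)] = Σ max(s,3)·P(S=s)
 = 3·27/40 + 3·9/40 + 3·3/40 + 4·1/40
 = 81/40 + 27/40 + 9/40 + 1/10
 = 121/40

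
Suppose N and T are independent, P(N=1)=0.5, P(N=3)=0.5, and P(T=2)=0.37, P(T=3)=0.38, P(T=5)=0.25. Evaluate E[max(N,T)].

E[max(N,T)] = Σ_n Σ_t max(n,t) · P(N=n)P(T=t)
 = 2·0.185 + 3·0.19 + 5·0.125 + 3·0.185 + 3·0.19 + 5·0.125
 = 0.37 + 0.57 + 0.625 + 0.555 + 0.57 + 0.625
 = 3.315

3.315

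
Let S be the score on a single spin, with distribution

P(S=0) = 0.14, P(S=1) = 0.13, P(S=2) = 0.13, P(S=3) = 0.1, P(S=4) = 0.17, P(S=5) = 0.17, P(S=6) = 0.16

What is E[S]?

E[S] = Σ s·P(S=s)
 = 0·0.14 + 1·0.13 + 2·0.13 + 3·0.1 + 4·0.17 + 5·0.17 + 6·0.16
 = 0 + 0.13 + 0.26 + 0.3 + 0.68 + 0.85 + 0.96
 = 3.18

3.18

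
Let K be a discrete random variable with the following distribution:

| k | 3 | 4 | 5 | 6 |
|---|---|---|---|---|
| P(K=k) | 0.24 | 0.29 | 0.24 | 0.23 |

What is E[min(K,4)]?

3.76

E[min(K,4)] = Σ min(k,4)·P(K=k)
 = 3·0.24 + 4·0.29 + 4·0.24 + 4·0.23
 = 0.72 + 1.16 + 0.96 + 0.92
 = 3.76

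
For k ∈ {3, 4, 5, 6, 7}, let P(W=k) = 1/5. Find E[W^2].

E[W^2] = Σ w^2·P(W=w)
 = 9·1/5 + 16·1/5 + 25·1/5 + 36·1/5 + 49·1/5
 = 9/5 + 16/5 + 5 + 36/5 + 49/5
 = 27

27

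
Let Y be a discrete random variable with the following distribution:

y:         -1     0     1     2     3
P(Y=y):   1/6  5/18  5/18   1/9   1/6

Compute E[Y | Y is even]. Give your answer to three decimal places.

P(Y is even) = 5/18 + 1/9 = 7/18.
E[Y | Y is even] = [0·5/18 + 2·1/9] / (7/18)
 = 2/9 / (7/18)
 = 4/7

0.571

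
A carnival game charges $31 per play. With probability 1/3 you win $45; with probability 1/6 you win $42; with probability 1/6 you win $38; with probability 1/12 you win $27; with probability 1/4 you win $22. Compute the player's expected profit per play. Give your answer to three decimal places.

E[payout] = 45·1/3 + 42·1/6 + 38·1/6 + 27·1/12 + 22·1/4
 = 15 + 7 + 19/3 + 9/4 + 11/2
 = 433/12
Net = 433/12 - 31 = 61/12

5.083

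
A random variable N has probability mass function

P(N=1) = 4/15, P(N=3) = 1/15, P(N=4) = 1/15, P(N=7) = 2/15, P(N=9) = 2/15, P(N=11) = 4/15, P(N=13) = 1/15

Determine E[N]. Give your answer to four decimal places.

6.6667

E[N] = Σ n·P(N=n)
 = 1·4/15 + 3·1/15 + 4·1/15 + 7·2/15 + 9·2/15 + 11·4/15 + 13·1/15
 = 4/15 + 1/5 + 4/15 + 14/15 + 6/5 + 44/15 + 13/15
 = 20/3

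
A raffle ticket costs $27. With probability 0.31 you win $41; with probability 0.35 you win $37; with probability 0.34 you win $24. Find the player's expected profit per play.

6.82

E[payout] = 41·0.31 + 37·0.35 + 24·0.34
 = 12.71 + 12.95 + 8.16
 = 33.82
Net = 33.82 - 27 = 6.82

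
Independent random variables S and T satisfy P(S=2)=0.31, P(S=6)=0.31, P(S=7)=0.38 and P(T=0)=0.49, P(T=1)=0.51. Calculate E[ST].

E[ST] = Σ_s Σ_t st · P(S=s)P(T=t)
 = 0·0.1519 + 2·0.1581 + 0·0.1519 + 6·0.1581 + 0·0.1862 + 7·0.1938
 = 0 + 0.3162 + 0 + 0.9486 + 0 + 1.3566
 = 2.6214

2.6214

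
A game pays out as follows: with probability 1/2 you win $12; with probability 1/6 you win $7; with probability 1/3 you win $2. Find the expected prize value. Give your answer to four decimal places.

7.8333

E[payout] = 12·1/2 + 7·1/6 + 2·1/3
 = 6 + 7/6 + 2/3
 = 47/6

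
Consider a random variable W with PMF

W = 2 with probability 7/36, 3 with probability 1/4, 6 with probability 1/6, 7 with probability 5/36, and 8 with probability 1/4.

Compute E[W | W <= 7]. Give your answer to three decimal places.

4.148

P(W <= 7) = 7/36 + 1/4 + 1/6 + 5/36 = 3/4.
E[W | W <= 7] = [2·7/36 + 3·1/4 + 6·1/6 + 7·5/36] / (3/4)
 = 28/9 / (3/4)
 = 112/27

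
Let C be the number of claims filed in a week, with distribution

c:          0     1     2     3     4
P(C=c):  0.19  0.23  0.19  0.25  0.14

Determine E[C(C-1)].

3.56

E[C(C-1)] = Σ c(c-1)·P(C=c)
 = 0·0.19 + 0·0.23 + 2·0.19 + 6·0.25 + 12·0.14
 = 0 + 0 + 0.38 + 1.5 + 1.68
 = 3.56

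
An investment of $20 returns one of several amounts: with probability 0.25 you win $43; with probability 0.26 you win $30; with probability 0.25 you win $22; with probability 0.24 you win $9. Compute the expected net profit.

E[payout] = 43·0.25 + 30·0.26 + 22·0.25 + 9·0.24
 = 10.75 + 7.8 + 5.5 + 2.16
 = 26.21
Net = 26.21 - 20 = 6.21

6.21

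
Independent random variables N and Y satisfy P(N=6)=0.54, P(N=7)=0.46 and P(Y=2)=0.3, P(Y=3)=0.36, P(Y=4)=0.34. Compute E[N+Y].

9.5

E[N+Y] = Σ_n Σ_y (n+y) · P(N=n)P(Y=y)
 = 8·0.162 + 9·0.1944 + 10·0.1836 + 9·0.138 + 10·0.1656 + 11·0.1564
 = 1.296 + 1.7496 + 1.836 + 1.242 + 1.656 + 1.7204
 = 9.5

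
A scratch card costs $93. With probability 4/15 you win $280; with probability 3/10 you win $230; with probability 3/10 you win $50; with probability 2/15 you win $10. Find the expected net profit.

67

E[payout] = 280·4/15 + 230·3/10 + 50·3/10 + 10·2/15
 = 224/3 + 69 + 15 + 4/3
 = 160
Net = 160 - 93 = 67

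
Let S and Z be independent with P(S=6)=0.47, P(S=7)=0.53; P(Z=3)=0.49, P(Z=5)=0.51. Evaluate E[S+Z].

E[S+Z] = Σ_s Σ_z (s+z) · P(S=s)P(Z=z)
 = 9·0.2303 + 11·0.2397 + 10·0.2597 + 12·0.2703
 = 2.0727 + 2.6367 + 2.597 + 3.2436
 = 10.55

10.55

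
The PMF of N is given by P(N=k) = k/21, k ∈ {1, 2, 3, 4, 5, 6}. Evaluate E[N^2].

21

E[N^2] = Σ n^2·P(N=n)
 = 1·1/21 + 4·2/21 + 9·1/7 + 16·4/21 + 25·5/21 + 36·2/7
 = 1/21 + 8/21 + 9/7 + 64/21 + 125/21 + 72/7
 = 21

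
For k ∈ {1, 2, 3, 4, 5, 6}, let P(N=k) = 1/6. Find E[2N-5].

2

E[2N-5] = Σ (2n-5)·P(N=n)
 = (-3)·1/6 + (-1)·1/6 + 1·1/6 + 3·1/6 + 5·1/6 + 7·1/6
 = (-1/2) + (-1/6) + 1/6 + 1/2 + 5/6 + 7/6
 = 2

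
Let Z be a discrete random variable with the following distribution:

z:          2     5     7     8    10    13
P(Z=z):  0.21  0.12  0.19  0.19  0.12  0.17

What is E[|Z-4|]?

4.12

E[|Z-4|] = Σ |z-4|·P(Z=z)
 = 2·0.21 + 1·0.12 + 3·0.19 + 4·0.19 + 6·0.12 + 9·0.17
 = 0.42 + 0.12 + 0.57 + 0.76 + 0.72 + 1.53
 = 4.12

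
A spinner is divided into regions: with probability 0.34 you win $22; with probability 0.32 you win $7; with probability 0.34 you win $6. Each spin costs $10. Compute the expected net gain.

E[payout] = 22·0.34 + 7·0.32 + 6·0.34
 = 7.48 + 2.24 + 2.04
 = 11.76
Net = 11.76 - 10 = 1.76

1.76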